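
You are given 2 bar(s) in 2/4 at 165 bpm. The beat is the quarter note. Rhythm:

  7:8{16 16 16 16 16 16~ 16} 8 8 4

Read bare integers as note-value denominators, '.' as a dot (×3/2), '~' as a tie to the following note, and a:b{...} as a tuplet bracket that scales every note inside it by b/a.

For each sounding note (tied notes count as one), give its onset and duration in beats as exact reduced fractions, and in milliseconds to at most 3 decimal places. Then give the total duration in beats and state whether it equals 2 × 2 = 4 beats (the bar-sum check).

1) 0.0ms=0b +103.896ms=2/7b
2) 103.896ms=2/7b +103.896ms=2/7b
3) 207.792ms=4/7b +103.896ms=2/7b
4) 311.688ms=6/7b +103.896ms=2/7b
5) 415.584ms=8/7b +103.896ms=2/7b
6) 519.481ms=10/7b +207.792ms=4/7b
7) 727.273ms=2b +181.818ms=1/2b
8) 909.091ms=5/2b +181.818ms=1/2b
9) 1090.909ms=3b +363.636ms=1b
Σ=4b of 4 (165bpm 2/4) — PASS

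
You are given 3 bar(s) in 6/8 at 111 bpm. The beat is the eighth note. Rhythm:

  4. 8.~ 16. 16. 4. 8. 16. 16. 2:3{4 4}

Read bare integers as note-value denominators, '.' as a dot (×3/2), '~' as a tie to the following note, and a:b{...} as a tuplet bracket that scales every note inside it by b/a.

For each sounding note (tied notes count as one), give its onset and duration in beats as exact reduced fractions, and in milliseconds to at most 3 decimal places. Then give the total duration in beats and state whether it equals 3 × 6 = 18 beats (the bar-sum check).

1) 0.0ms=0b +1621.622ms=3b
2) 1621.622ms=3b +1216.216ms=9/4b
3) 2837.838ms=21/4b +405.405ms=3/4b
4) 3243.243ms=6b +1621.622ms=3b
5) 4864.865ms=9b +810.811ms=3/2b
6) 5675.676ms=21/2b +405.405ms=3/4b
7) 6081.081ms=45/4b +405.405ms=3/4b
8) 6486.486ms=12b +1621.622ms=3b
9) 8108.108ms=15b +1621.622ms=3b
Σ=18b of 18 (111bpm 6/8) — PASS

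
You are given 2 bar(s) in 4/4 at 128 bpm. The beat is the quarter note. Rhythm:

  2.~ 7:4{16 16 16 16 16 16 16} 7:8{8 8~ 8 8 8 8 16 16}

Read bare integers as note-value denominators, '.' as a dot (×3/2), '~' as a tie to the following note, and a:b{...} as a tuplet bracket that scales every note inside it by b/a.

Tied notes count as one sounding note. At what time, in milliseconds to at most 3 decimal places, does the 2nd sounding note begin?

1. 0.0ms @ 0 + 1473.214ms (22/7)
2. 1473.214ms @ 22/7 + 66.964ms (1/7)
3. 1540.179ms @ 23/7 + 66.964ms (1/7)
4. 1607.143ms @ 24/7 + 66.964ms (1/7)
5. 1674.107ms @ 25/7 + 66.964ms (1/7)
6. 1741.071ms @ 26/7 + 66.964ms (1/7)
7. 1808.036ms @ 27/7 + 66.964ms (1/7)
8. 1875.0ms @ 4 + 267.857ms (4/7)
9. 2142.857ms @ 32/7 + 535.714ms (8/7)
10. 2678.571ms @ 40/7 + 267.857ms (4/7)
11. 2946.429ms @ 44/7 + 267.857ms (4/7)
12. 3214.286ms @ 48/7 + 267.857ms (4/7)
13. 3482.143ms @ 52/7 + 133.929ms (2/7)
14. 3616.071ms @ 54/7 + 133.929ms (2/7)

note 2 onset = 22/7b = 1473.214ms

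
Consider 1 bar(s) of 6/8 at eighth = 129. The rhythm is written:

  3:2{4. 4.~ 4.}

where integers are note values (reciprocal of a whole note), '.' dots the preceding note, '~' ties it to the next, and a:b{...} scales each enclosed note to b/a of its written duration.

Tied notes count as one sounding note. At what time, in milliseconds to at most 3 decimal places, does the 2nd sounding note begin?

1. 0.0ms @ 0 + 930.233ms (2)
2. 930.233ms @ 2 + 1860.465ms (4)

note 2 onset = 2b = 930.233ms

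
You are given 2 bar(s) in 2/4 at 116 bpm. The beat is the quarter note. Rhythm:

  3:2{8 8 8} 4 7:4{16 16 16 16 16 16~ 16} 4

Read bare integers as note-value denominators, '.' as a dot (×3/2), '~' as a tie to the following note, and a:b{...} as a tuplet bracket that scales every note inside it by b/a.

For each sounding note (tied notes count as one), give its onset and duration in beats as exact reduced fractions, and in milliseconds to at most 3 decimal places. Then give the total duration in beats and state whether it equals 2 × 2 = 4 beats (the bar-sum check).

1) 0.0ms=0b +172.414ms=1/3b
2) 172.414ms=1/3b +172.414ms=1/3b
3) 344.828ms=2/3b +172.414ms=1/3b
4) 517.241ms=1b +517.241ms=1b
5) 1034.483ms=2b +73.892ms=1/7b
6) 1108.374ms=15/7b +73.892ms=1/7b
7) 1182.266ms=16/7b +73.892ms=1/7b
8) 1256.158ms=17/7b +73.892ms=1/7b
9) 1330.049ms=18/7b +73.892ms=1/7b
10) 1403.941ms=19/7b +147.783ms=2/7b
11) 1551.724ms=3b +517.241ms=1b
Σ=4b of 4 (116bpm 2/4) — PASS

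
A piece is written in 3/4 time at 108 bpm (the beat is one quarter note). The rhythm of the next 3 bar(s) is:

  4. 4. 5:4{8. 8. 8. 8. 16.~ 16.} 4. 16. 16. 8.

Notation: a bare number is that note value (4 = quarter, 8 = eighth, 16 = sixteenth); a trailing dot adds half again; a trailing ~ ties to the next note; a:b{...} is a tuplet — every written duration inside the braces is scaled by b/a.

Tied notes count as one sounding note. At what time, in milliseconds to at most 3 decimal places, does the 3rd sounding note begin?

note 3 onset = 3b = 1666.667ms

1. 0.0ms @ 0 + 833.333ms (3/2)
2. 833.333ms @ 3/2 + 833.333ms (3/2)
3. 1666.667ms @ 3 + 333.333ms (3/5)
4. 2000.0ms @ 18/5 + 333.333ms (3/5)
5. 2333.333ms @ 21/5 + 333.333ms (3/5)
6. 2666.667ms @ 24/5 + 333.333ms (3/5)
7. 3000.0ms @ 27/5 + 333.333ms (3/5)
8. 3333.333ms @ 6 + 833.333ms (3/2)
9. 4166.667ms @ 15/2 + 208.333ms (3/8)
10. 4375.0ms @ 63/8 + 208.333ms (3/8)
11. 4583.333ms @ 33/4 + 416.667ms (3/4)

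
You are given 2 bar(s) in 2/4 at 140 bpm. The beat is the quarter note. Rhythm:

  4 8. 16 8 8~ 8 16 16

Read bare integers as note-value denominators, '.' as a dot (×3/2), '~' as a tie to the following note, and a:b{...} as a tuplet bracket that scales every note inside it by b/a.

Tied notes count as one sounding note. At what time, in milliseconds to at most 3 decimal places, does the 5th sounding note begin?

note 5 onset = 5/2b = 1071.429ms

1. 0.0ms @ 0 + 428.571ms (1)
2. 428.571ms @ 1 + 321.429ms (3/4)
3. 750.0ms @ 7/4 + 107.143ms (1/4)
4. 857.143ms @ 2 + 214.286ms (1/2)
5. 1071.429ms @ 5/2 + 428.571ms (1)
6. 1500.0ms @ 7/2 + 107.143ms (1/4)
7. 1607.143ms @ 15/4 + 107.143ms (1/4)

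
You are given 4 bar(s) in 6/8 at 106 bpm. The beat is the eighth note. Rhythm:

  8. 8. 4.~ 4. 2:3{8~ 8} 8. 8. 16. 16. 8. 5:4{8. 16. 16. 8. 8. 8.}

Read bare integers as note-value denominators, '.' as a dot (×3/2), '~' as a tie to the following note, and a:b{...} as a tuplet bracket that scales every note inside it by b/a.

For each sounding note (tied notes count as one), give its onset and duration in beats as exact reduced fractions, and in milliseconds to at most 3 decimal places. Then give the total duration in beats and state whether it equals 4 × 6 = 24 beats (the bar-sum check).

1) 0.0ms=0b +849.057ms=3/2b
2) 849.057ms=3/2b +849.057ms=3/2b
3) 1698.113ms=3b +3396.226ms=6b
4) 5094.34ms=9b +1698.113ms=3b
5) 6792.453ms=12b +849.057ms=3/2b
6) 7641.509ms=27/2b +849.057ms=3/2b
7) 8490.566ms=15b +424.528ms=3/4b
8) 8915.094ms=63/4b +424.528ms=3/4b
9) 9339.623ms=33/2b +849.057ms=3/2b
10) 10188.679ms=18b +679.245ms=6/5b
11) 10867.925ms=96/5b +339.623ms=3/5b
12) 11207.547ms=99/5b +339.623ms=3/5b
13) 11547.17ms=102/5b +679.245ms=6/5b
14) 12226.415ms=108/5b +679.245ms=6/5b
15) 12905.66ms=114/5b +679.245ms=6/5b
Σ=24b of 24 (106bpm 6/8) — PASS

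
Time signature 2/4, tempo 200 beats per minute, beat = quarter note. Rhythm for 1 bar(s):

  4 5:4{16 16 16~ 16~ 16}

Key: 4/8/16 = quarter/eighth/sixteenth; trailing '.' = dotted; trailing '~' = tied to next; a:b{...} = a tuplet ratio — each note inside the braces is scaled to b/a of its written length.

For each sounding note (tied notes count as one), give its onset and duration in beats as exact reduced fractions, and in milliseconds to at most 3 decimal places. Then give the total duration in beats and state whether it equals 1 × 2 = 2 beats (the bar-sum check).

1) 0.0ms=0b +300.0ms=1b
2) 300.0ms=1b +60.0ms=1/5b
3) 360.0ms=6/5b +60.0ms=1/5b
4) 420.0ms=7/5b +180.0ms=3/5b
Σ=2b of 2 (200bpm 2/4) — PASS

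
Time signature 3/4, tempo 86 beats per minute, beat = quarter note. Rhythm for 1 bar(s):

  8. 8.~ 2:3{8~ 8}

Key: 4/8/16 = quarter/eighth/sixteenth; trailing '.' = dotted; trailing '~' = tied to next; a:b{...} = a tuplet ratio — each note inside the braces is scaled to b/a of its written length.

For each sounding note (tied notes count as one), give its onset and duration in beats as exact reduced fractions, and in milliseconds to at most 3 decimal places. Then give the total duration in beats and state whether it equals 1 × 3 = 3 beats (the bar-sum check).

1) 0.0ms=0b +523.256ms=3/4b
2) 523.256ms=3/4b +1569.767ms=9/4b
Σ=3b of 3 (86bpm 3/4) — PASS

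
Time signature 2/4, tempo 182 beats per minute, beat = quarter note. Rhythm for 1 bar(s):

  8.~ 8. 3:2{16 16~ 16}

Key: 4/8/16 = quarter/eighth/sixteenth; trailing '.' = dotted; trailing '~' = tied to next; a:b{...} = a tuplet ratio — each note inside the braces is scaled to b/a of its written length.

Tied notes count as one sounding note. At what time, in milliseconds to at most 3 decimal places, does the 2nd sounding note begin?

note 2 onset = 3/2b = 494.505ms

1. 0.0ms @ 0 + 494.505ms (3/2)
2. 494.505ms @ 3/2 + 54.945ms (1/6)
3. 549.451ms @ 5/3 + 109.89ms (1/3)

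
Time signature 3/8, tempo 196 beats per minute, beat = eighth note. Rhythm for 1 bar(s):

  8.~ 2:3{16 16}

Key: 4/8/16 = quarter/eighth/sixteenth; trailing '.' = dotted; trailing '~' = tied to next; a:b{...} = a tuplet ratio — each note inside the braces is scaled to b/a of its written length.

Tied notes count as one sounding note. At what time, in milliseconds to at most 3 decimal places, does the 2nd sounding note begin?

1. 0.0ms @ 0 + 688.776ms (9/4)
2. 688.776ms @ 9/4 + 229.592ms (3/4)

note 2 onset = 9/4b = 688.776ms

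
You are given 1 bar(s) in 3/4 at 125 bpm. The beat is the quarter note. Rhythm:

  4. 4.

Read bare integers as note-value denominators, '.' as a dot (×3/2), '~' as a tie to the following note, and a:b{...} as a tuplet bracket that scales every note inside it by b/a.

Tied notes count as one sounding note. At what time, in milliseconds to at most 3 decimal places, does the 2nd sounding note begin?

note 2 onset = 3/2b = 720.0ms

1. 0.0ms @ 0 + 720.0ms (3/2)
2. 720.0ms @ 3/2 + 720.0ms (3/2)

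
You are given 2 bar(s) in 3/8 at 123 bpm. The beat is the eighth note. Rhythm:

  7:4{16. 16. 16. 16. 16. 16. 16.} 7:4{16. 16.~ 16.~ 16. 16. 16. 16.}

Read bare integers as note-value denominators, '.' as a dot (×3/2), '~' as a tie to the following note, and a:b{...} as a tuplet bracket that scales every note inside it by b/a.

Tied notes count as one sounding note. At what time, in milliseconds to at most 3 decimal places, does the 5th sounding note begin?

note 5 onset = 12/7b = 836.237ms

1. 0.0ms @ 0 + 209.059ms (3/7)
2. 209.059ms @ 3/7 + 209.059ms (3/7)
3. 418.118ms @ 6/7 + 209.059ms (3/7)
4. 627.178ms @ 9/7 + 209.059ms (3/7)
5. 836.237ms @ 12/7 + 209.059ms (3/7)
6. 1045.296ms @ 15/7 + 209.059ms (3/7)
7. 1254.355ms @ 18/7 + 209.059ms (3/7)
8. 1463.415ms @ 3 + 209.059ms (3/7)
9. 1672.474ms @ 24/7 + 627.178ms (9/7)
10. 2299.652ms @ 33/7 + 209.059ms (3/7)
11. 2508.711ms @ 36/7 + 209.059ms (3/7)
12. 2717.77ms @ 39/7 + 209.059ms (3/7)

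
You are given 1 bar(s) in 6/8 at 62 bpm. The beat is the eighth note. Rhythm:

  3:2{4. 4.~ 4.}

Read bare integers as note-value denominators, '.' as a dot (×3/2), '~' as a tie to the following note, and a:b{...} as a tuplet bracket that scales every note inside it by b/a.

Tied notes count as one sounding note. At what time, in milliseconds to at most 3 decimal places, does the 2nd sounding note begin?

note 2 onset = 2b = 1935.484ms

1. 0.0ms @ 0 + 1935.484ms (2)
2. 1935.484ms @ 2 + 3870.968ms (4)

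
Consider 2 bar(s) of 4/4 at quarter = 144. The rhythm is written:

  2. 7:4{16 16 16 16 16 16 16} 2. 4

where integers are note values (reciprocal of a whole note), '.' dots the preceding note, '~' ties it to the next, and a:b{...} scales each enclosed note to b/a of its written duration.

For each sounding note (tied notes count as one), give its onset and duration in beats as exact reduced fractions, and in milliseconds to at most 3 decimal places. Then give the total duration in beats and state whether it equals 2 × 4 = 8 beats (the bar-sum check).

1) 0.0ms=0b +1250.0ms=3b
2) 1250.0ms=3b +59.524ms=1/7b
3) 1309.524ms=22/7b +59.524ms=1/7b
4) 1369.048ms=23/7b +59.524ms=1/7b
5) 1428.571ms=24/7b +59.524ms=1/7b
6) 1488.095ms=25/7b +59.524ms=1/7b
7) 1547.619ms=26/7b +59.524ms=1/7b
8) 1607.143ms=27/7b +59.524ms=1/7b
9) 1666.667ms=4b +1250.0ms=3b
10) 2916.667ms=7b +416.667ms=1b
Σ=8b of 8 (144bpm 4/4) — PASS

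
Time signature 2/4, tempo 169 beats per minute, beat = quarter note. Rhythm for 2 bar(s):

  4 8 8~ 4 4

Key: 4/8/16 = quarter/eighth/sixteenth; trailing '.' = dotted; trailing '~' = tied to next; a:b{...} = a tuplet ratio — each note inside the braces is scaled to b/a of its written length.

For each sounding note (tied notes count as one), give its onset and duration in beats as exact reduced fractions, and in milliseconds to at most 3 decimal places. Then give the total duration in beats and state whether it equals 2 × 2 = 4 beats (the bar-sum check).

1) 0.0ms=0b +355.03ms=1b
2) 355.03ms=1b +177.515ms=1/2b
3) 532.544ms=3/2b +532.544ms=3/2b
4) 1065.089ms=3b +355.03ms=1b
Σ=4b of 4 (169bpm 2/4) — PASS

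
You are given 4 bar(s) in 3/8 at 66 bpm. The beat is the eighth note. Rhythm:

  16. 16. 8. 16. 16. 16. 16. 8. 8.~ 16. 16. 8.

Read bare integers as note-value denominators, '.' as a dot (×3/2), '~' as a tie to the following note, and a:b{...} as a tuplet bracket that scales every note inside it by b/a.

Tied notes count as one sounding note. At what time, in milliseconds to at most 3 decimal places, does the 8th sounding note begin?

1. 0.0ms @ 0 + 681.818ms (3/4)
2. 681.818ms @ 3/4 + 681.818ms (3/4)
3. 1363.636ms @ 3/2 + 1363.636ms (3/2)
4. 2727.273ms @ 3 + 681.818ms (3/4)
5. 3409.091ms @ 15/4 + 681.818ms (3/4)
6. 4090.909ms @ 9/2 + 681.818ms (3/4)
7. 4772.727ms @ 21/4 + 681.818ms (3/4)
8. 5454.545ms @ 6 + 1363.636ms (3/2)
9. 6818.182ms @ 15/2 + 2045.455ms (9/4)
10. 8863.636ms @ 39/4 + 681.818ms (3/4)
11. 9545.455ms @ 21/2 + 1363.636ms (3/2)

note 8 onset = 6b = 5454.545ms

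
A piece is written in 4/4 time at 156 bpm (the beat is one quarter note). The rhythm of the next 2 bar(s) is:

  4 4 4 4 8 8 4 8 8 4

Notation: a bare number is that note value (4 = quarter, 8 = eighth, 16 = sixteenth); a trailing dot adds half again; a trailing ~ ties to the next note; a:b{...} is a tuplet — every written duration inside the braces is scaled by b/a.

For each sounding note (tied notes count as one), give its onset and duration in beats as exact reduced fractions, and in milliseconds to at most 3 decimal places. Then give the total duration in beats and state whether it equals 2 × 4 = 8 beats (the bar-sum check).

1) 0.0ms=0b +384.615ms=1b
2) 384.615ms=1b +384.615ms=1b
3) 769.231ms=2b +384.615ms=1b
4) 1153.846ms=3b +384.615ms=1b
5) 1538.462ms=4b +192.308ms=1/2b
6) 1730.769ms=9/2b +192.308ms=1/2b
7) 1923.077ms=5b +384.615ms=1b
8) 2307.692ms=6b +192.308ms=1/2b
9) 2500.0ms=13/2b +192.308ms=1/2b
10) 2692.308ms=7b +384.615ms=1b
Σ=8b of 8 (156bpm 4/4) — PASS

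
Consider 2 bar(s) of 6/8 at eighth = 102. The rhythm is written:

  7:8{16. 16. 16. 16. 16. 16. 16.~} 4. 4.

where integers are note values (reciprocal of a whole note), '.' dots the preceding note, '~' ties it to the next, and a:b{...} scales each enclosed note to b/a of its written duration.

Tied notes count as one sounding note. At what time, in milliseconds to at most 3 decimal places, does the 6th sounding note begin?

1. 0.0ms @ 0 + 504.202ms (6/7)
2. 504.202ms @ 6/7 + 504.202ms (6/7)
3. 1008.403ms @ 12/7 + 504.202ms (6/7)
4. 1512.605ms @ 18/7 + 504.202ms (6/7)
5. 2016.807ms @ 24/7 + 504.202ms (6/7)
6. 2521.008ms @ 30/7 + 504.202ms (6/7)
7. 3025.21ms @ 36/7 + 2268.908ms (27/7)
8. 5294.118ms @ 9 + 1764.706ms (3)

note 6 onset = 30/7b = 2521.008ms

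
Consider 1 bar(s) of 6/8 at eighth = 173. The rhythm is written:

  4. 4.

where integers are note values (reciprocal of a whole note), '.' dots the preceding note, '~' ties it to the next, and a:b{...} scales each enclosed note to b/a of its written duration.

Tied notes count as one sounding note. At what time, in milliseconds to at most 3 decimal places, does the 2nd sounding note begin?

1. 0.0ms @ 0 + 1040.462ms (3)
2. 1040.462ms @ 3 + 1040.462ms (3)

note 2 onset = 3b = 1040.462ms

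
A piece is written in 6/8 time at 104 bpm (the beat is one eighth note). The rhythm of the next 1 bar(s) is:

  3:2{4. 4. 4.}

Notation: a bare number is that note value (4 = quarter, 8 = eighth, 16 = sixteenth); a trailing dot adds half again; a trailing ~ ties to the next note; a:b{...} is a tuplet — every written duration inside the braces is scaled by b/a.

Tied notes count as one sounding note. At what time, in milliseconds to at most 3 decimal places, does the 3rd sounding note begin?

note 3 onset = 4b = 2307.692ms

1. 0.0ms @ 0 + 1153.846ms (2)
2. 1153.846ms @ 2 + 1153.846ms (2)
3. 2307.692ms @ 4 + 1153.846ms (2)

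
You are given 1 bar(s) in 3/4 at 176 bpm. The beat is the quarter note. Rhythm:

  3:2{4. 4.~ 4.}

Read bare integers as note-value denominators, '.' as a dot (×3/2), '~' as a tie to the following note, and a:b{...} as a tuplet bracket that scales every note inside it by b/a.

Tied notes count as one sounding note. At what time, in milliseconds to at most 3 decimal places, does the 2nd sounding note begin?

1. 0.0ms @ 0 + 340.909ms (1)
2. 340.909ms @ 1 + 681.818ms (2)

note 2 onset = 1b = 340.909ms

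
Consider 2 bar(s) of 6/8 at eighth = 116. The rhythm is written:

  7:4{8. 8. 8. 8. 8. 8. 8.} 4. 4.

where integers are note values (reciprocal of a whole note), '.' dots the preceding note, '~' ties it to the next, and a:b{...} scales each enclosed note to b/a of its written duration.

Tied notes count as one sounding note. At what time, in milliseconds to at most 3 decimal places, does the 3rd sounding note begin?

note 3 onset = 12/7b = 886.7ms

1. 0.0ms @ 0 + 443.35ms (6/7)
2. 443.35ms @ 6/7 + 443.35ms (6/7)
3. 886.7ms @ 12/7 + 443.35ms (6/7)
4. 1330.049ms @ 18/7 + 443.35ms (6/7)
5. 1773.399ms @ 24/7 + 443.35ms (6/7)
6. 2216.749ms @ 30/7 + 443.35ms (6/7)
7. 2660.099ms @ 36/7 + 443.35ms (6/7)
8. 3103.448ms @ 6 + 1551.724ms (3)
9. 4655.172ms @ 9 + 1551.724ms (3)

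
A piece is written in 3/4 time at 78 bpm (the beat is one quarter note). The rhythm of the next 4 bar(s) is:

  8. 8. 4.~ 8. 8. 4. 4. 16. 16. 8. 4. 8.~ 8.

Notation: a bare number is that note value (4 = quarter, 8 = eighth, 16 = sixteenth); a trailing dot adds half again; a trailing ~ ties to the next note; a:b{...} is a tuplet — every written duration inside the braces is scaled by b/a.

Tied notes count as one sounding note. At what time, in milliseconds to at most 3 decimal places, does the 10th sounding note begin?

note 10 onset = 9b = 6923.077ms

1. 0.0ms @ 0 + 576.923ms (3/4)
2. 576.923ms @ 3/4 + 576.923ms (3/4)
3. 1153.846ms @ 3/2 + 1730.769ms (9/4)
4. 2884.615ms @ 15/4 + 576.923ms (3/4)
5. 3461.538ms @ 9/2 + 1153.846ms (3/2)
6. 4615.385ms @ 6 + 1153.846ms (3/2)
7. 5769.231ms @ 15/2 + 288.462ms (3/8)
8. 6057.692ms @ 63/8 + 288.462ms (3/8)
9. 6346.154ms @ 33/4 + 576.923ms (3/4)
10. 6923.077ms @ 9 + 1153.846ms (3/2)
11. 8076.923ms @ 21/2 + 1153.846ms (3/2)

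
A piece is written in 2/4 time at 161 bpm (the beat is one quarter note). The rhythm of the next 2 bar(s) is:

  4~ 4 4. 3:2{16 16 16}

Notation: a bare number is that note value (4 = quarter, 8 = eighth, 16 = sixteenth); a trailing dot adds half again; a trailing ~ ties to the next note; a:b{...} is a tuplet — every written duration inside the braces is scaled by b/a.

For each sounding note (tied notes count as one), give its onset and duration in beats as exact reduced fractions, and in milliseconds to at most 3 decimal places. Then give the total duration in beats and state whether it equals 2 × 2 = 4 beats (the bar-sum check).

1) 0.0ms=0b +745.342ms=2b
2) 745.342ms=2b +559.006ms=3/2b
3) 1304.348ms=7/2b +62.112ms=1/6b
4) 1366.46ms=11/3b +62.112ms=1/6b
5) 1428.571ms=23/6b +62.112ms=1/6b
Σ=4b of 4 (161bpm 2/4) — PASS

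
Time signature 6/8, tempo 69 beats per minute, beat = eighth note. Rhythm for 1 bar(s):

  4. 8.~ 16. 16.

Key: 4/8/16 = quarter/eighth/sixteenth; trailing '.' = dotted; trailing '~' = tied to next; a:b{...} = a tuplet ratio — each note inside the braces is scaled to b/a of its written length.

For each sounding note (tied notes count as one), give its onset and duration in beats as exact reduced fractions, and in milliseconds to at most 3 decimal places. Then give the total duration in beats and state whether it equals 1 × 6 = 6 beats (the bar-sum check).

1) 0.0ms=0b +2608.696ms=3b
2) 2608.696ms=3b +1956.522ms=9/4b
3) 4565.217ms=21/4b +652.174ms=3/4b
Σ=6b of 6 (69bpm 6/8) — PASS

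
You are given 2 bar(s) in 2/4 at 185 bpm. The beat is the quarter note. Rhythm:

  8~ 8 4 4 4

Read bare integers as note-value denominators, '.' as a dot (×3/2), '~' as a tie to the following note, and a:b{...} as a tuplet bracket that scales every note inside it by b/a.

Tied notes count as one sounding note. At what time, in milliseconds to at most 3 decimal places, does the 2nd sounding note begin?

1. 0.0ms @ 0 + 324.324ms (1)
2. 324.324ms @ 1 + 324.324ms (1)
3. 648.649ms @ 2 + 324.324ms (1)
4. 972.973ms @ 3 + 324.324ms (1)

note 2 onset = 1b = 324.324ms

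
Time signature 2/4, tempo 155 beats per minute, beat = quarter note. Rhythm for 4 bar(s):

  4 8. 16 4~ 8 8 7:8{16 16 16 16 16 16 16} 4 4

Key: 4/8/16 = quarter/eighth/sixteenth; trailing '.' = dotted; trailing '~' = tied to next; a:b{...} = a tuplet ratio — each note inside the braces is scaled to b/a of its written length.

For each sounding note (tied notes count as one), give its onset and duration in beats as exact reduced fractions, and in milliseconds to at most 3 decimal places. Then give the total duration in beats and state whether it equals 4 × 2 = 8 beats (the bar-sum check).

1) 0.0ms=0b +387.097ms=1b
2) 387.097ms=1b +290.323ms=3/4b
3) 677.419ms=7/4b +96.774ms=1/4b
4) 774.194ms=2b +580.645ms=3/2b
5) 1354.839ms=7/2b +193.548ms=1/2b
6) 1548.387ms=4b +110.599ms=2/7b
7) 1658.986ms=30/7b +110.599ms=2/7b
8) 1769.585ms=32/7b +110.599ms=2/7b
9) 1880.184ms=34/7b +110.599ms=2/7b
10) 1990.783ms=36/7b +110.599ms=2/7b
11) 2101.382ms=38/7b +110.599ms=2/7b
12) 2211.982ms=40/7b +110.599ms=2/7b
13) 2322.581ms=6b +387.097ms=1b
14) 2709.677ms=7b +387.097ms=1b
Σ=8b of 8 (155bpm 2/4) — PASS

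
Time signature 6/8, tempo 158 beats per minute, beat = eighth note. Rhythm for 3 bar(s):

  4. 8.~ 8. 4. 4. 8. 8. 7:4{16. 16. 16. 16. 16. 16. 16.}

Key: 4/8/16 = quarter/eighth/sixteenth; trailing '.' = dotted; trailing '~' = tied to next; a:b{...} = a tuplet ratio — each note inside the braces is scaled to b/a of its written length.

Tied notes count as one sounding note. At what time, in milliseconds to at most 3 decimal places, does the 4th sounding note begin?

note 4 onset = 9b = 3417.722ms

1. 0.0ms @ 0 + 1139.241ms (3)
2. 1139.241ms @ 3 + 1139.241ms (3)
3. 2278.481ms @ 6 + 1139.241ms (3)
4. 3417.722ms @ 9 + 1139.241ms (3)
5. 4556.962ms @ 12 + 569.62ms (3/2)
6. 5126.582ms @ 27/2 + 569.62ms (3/2)
7. 5696.203ms @ 15 + 162.749ms (3/7)
8. 5858.951ms @ 108/7 + 162.749ms (3/7)
9. 6021.7ms @ 111/7 + 162.749ms (3/7)
10. 6184.448ms @ 114/7 + 162.749ms (3/7)
11. 6347.197ms @ 117/7 + 162.749ms (3/7)
12. 6509.946ms @ 120/7 + 162.749ms (3/7)
13. 6672.694ms @ 123/7 + 162.749ms (3/7)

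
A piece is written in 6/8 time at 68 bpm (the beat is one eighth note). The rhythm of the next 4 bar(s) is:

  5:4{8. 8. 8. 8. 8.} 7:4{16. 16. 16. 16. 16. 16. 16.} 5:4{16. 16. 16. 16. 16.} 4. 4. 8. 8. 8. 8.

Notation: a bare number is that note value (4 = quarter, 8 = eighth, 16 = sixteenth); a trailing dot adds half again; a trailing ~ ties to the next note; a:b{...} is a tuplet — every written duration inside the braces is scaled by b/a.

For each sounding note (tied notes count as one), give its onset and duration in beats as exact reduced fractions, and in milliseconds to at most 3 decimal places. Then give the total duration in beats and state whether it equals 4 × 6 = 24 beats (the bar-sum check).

1) 0.0ms=0b +1058.824ms=6/5b
2) 1058.824ms=6/5b +1058.824ms=6/5b
3) 2117.647ms=12/5b +1058.824ms=6/5b
4) 3176.471ms=18/5b +1058.824ms=6/5b
5) 4235.294ms=24/5b +1058.824ms=6/5b
6) 5294.118ms=6b +378.151ms=3/7b
7) 5672.269ms=45/7b +378.151ms=3/7b
8) 6050.42ms=48/7b +378.151ms=3/7b
9) 6428.571ms=51/7b +378.151ms=3/7b
10) 6806.723ms=54/7b +378.151ms=3/7b
11) 7184.874ms=57/7b +378.151ms=3/7b
12) 7563.025ms=60/7b +378.151ms=3/7b
13) 7941.176ms=9b +529.412ms=3/5b
14) 8470.588ms=48/5b +529.412ms=3/5b
15) 9000.0ms=51/5b +529.412ms=3/5b
16) 9529.412ms=54/5b +529.412ms=3/5b
17) 10058.824ms=57/5b +529.412ms=3/5b
18) 10588.235ms=12b +2647.059ms=3b
19) 13235.294ms=15b +2647.059ms=3b
20) 15882.353ms=18b +1323.529ms=3/2b
21) 17205.882ms=39/2b +1323.529ms=3/2b
22) 18529.412ms=21b +1323.529ms=3/2b
23) 19852.941ms=45/2b +1323.529ms=3/2b
Σ=24b of 24 (68bpm 6/8) — PASS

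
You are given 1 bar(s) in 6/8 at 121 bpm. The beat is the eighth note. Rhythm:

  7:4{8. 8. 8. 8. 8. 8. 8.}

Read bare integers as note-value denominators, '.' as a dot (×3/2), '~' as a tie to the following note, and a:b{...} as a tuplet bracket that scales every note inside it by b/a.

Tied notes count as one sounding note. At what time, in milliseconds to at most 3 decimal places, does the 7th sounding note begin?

1. 0.0ms @ 0 + 425.03ms (6/7)
2. 425.03ms @ 6/7 + 425.03ms (6/7)
3. 850.059ms @ 12/7 + 425.03ms (6/7)
4. 1275.089ms @ 18/7 + 425.03ms (6/7)
5. 1700.118ms @ 24/7 + 425.03ms (6/7)
6. 2125.148ms @ 30/7 + 425.03ms (6/7)
7. 2550.177ms @ 36/7 + 425.03ms (6/7)

note 7 onset = 36/7b = 2550.177ms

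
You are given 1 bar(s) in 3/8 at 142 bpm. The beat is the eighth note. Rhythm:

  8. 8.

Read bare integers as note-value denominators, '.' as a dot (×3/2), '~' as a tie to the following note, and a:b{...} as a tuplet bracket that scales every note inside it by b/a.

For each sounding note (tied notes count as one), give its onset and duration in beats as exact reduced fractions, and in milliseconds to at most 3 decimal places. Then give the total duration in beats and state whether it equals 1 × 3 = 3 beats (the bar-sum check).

1) 0.0ms=0b +633.803ms=3/2b
2) 633.803ms=3/2b +633.803ms=3/2b
Σ=3b of 3 (142bpm 3/8) — PASS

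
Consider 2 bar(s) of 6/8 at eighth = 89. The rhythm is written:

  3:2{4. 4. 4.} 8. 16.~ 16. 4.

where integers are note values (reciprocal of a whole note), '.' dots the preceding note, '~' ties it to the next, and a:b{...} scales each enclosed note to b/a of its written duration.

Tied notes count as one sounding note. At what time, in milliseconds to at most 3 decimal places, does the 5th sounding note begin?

1. 0.0ms @ 0 + 1348.315ms (2)
2. 1348.315ms @ 2 + 1348.315ms (2)
3. 2696.629ms @ 4 + 1348.315ms (2)
4. 4044.944ms @ 6 + 1011.236ms (3/2)
5. 5056.18ms @ 15/2 + 1011.236ms (3/2)
6. 6067.416ms @ 9 + 2022.472ms (3)

note 5 onset = 15/2b = 5056.18ms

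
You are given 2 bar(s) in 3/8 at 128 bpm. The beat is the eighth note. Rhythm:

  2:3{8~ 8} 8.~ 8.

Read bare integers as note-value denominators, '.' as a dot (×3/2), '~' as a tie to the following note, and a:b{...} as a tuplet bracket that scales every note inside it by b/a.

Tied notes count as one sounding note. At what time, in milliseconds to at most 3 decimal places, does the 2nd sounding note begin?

note 2 onset = 3b = 1406.25ms

1. 0.0ms @ 0 + 1406.25ms (3)
2. 1406.25ms @ 3 + 1406.25ms (3)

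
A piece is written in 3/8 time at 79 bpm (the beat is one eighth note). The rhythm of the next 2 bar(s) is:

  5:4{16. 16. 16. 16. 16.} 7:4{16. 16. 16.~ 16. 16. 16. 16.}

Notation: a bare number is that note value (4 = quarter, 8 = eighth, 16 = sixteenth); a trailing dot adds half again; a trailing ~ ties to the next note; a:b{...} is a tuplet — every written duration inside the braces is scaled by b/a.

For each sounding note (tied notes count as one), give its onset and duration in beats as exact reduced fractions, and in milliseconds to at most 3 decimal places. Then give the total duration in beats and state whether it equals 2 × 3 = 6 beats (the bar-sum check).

1) 0.0ms=0b +455.696ms=3/5b
2) 455.696ms=3/5b +455.696ms=3/5b
3) 911.392ms=6/5b +455.696ms=3/5b
4) 1367.089ms=9/5b +455.696ms=3/5b
5) 1822.785ms=12/5b +455.696ms=3/5b
6) 2278.481ms=3b +325.497ms=3/7b
7) 2603.978ms=24/7b +325.497ms=3/7b
8) 2929.476ms=27/7b +650.995ms=6/7b
9) 3580.47ms=33/7b +325.497ms=3/7b
10) 3905.967ms=36/7b +325.497ms=3/7b
11) 4231.465ms=39/7b +325.497ms=3/7b
Σ=6b of 6 (79bpm 3/8) — PASS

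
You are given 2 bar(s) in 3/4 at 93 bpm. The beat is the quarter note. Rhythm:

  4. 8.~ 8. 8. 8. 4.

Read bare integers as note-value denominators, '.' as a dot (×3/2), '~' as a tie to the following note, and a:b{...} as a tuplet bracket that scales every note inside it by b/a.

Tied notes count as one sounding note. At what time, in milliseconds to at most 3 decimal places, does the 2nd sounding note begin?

1. 0.0ms @ 0 + 967.742ms (3/2)
2. 967.742ms @ 3/2 + 967.742ms (3/2)
3. 1935.484ms @ 3 + 483.871ms (3/4)
4. 2419.355ms @ 15/4 + 483.871ms (3/4)
5. 2903.226ms @ 9/2 + 967.742ms (3/2)

note 2 onset = 3/2b = 967.742ms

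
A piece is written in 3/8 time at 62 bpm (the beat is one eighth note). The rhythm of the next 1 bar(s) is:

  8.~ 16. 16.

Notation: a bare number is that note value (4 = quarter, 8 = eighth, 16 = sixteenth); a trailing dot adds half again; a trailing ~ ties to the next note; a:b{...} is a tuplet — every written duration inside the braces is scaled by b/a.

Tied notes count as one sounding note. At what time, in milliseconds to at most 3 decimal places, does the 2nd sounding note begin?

note 2 onset = 9/4b = 2177.419ms

1. 0.0ms @ 0 + 2177.419ms (9/4)
2. 2177.419ms @ 9/4 + 725.806ms (3/4)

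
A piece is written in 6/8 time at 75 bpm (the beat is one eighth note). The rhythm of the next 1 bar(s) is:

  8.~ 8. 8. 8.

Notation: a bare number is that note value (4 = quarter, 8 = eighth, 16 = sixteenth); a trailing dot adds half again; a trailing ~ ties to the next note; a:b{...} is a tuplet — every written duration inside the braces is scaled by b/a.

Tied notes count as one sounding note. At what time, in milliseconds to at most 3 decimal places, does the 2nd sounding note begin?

1. 0.0ms @ 0 + 2400.0ms (3)
2. 2400.0ms @ 3 + 1200.0ms (3/2)
3. 3600.0ms @ 9/2 + 1200.0ms (3/2)

note 2 onset = 3b = 2400.0ms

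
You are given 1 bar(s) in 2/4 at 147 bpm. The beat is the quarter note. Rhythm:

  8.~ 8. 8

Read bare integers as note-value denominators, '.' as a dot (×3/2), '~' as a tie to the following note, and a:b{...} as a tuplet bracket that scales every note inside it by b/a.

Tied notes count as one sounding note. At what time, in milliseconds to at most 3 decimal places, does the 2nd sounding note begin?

note 2 onset = 3/2b = 612.245ms

1. 0.0ms @ 0 + 612.245ms (3/2)
2. 612.245ms @ 3/2 + 204.082ms (1/2)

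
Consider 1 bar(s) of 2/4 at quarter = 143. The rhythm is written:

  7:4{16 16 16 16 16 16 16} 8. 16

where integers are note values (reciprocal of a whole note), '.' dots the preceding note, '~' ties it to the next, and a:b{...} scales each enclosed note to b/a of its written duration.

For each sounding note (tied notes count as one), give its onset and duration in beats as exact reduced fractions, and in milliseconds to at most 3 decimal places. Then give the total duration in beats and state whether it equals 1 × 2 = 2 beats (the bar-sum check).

1) 0.0ms=0b +59.94ms=1/7b
2) 59.94ms=1/7b +59.94ms=1/7b
3) 119.88ms=2/7b +59.94ms=1/7b
4) 179.82ms=3/7b +59.94ms=1/7b
5) 239.76ms=4/7b +59.94ms=1/7b
6) 299.7ms=5/7b +59.94ms=1/7b
7) 359.64ms=6/7b +59.94ms=1/7b
8) 419.58ms=1b +314.685ms=3/4b
9) 734.266ms=7/4b +104.895ms=1/4b
Σ=2b of 2 (143bpm 2/4) — PASS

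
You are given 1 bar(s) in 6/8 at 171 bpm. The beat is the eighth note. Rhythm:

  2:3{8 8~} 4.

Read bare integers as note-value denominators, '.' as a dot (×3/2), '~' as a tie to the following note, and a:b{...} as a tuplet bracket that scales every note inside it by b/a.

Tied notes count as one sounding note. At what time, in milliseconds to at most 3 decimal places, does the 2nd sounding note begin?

note 2 onset = 3/2b = 526.316ms

1. 0.0ms @ 0 + 526.316ms (3/2)
2. 526.316ms @ 3/2 + 1578.947ms (9/2)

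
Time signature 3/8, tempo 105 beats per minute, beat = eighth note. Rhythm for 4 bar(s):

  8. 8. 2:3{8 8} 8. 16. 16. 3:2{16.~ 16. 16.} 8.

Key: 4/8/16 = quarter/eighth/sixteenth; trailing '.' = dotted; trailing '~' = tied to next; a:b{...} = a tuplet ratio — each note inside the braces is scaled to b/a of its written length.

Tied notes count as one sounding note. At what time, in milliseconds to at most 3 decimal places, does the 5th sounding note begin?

1. 0.0ms @ 0 + 857.143ms (3/2)
2. 857.143ms @ 3/2 + 857.143ms (3/2)
3. 1714.286ms @ 3 + 857.143ms (3/2)
4. 2571.429ms @ 9/2 + 857.143ms (3/2)
5. 3428.571ms @ 6 + 857.143ms (3/2)
6. 4285.714ms @ 15/2 + 428.571ms (3/4)
7. 4714.286ms @ 33/4 + 428.571ms (3/4)
8. 5142.857ms @ 9 + 571.429ms (1)
9. 5714.286ms @ 10 + 285.714ms (1/2)
10. 6000.0ms @ 21/2 + 857.143ms (3/2)

note 5 onset = 6b = 3428.571ms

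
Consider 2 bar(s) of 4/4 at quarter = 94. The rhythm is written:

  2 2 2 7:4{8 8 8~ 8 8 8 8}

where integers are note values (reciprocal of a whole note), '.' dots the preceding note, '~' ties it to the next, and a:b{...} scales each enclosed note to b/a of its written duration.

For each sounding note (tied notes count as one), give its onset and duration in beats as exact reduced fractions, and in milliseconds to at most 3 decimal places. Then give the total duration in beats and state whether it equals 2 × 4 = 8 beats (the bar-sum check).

1) 0.0ms=0b +1276.596ms=2b
2) 1276.596ms=2b +1276.596ms=2b
3) 2553.191ms=4b +1276.596ms=2b
4) 3829.787ms=6b +182.371ms=2/7b
5) 4012.158ms=44/7b +182.371ms=2/7b
6) 4194.529ms=46/7b +364.742ms=4/7b
7) 4559.271ms=50/7b +182.371ms=2/7b
8) 4741.641ms=52/7b +182.371ms=2/7b
9) 4924.012ms=54/7b +182.371ms=2/7b
Σ=8b of 8 (94bpm 4/4) — PASS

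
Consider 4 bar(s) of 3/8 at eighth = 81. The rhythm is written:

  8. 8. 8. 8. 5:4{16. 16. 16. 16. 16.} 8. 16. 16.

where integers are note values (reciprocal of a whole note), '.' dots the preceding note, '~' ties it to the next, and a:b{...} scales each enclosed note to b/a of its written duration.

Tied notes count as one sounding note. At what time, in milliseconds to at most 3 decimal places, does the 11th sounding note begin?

1. 0.0ms @ 0 + 1111.111ms (3/2)
2. 1111.111ms @ 3/2 + 1111.111ms (3/2)
3. 2222.222ms @ 3 + 1111.111ms (3/2)
4. 3333.333ms @ 9/2 + 1111.111ms (3/2)
5. 4444.444ms @ 6 + 444.444ms (3/5)
6. 4888.889ms @ 33/5 + 444.444ms (3/5)
7. 5333.333ms @ 36/5 + 444.444ms (3/5)
8. 5777.778ms @ 39/5 + 444.444ms (3/5)
9. 6222.222ms @ 42/5 + 444.444ms (3/5)
10. 6666.667ms @ 9 + 1111.111ms (3/2)
11. 7777.778ms @ 21/2 + 555.556ms (3/4)
12. 8333.333ms @ 45/4 + 555.556ms (3/4)

note 11 onset = 21/2b = 7777.778ms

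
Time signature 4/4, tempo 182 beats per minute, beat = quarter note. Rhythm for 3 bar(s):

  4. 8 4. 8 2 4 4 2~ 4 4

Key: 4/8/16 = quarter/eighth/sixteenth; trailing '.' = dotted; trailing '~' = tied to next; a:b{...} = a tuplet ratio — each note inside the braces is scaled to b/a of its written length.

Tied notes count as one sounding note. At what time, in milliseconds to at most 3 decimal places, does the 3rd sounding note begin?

1. 0.0ms @ 0 + 494.505ms (3/2)
2. 494.505ms @ 3/2 + 164.835ms (1/2)
3. 659.341ms @ 2 + 494.505ms (3/2)
4. 1153.846ms @ 7/2 + 164.835ms (1/2)
5. 1318.681ms @ 4 + 659.341ms (2)
6. 1978.022ms @ 6 + 329.67ms (1)
7. 2307.692ms @ 7 + 329.67ms (1)
8. 2637.363ms @ 8 + 989.011ms (3)
9. 3626.374ms @ 11 + 329.67ms (1)

note 3 onset = 2b = 659.341ms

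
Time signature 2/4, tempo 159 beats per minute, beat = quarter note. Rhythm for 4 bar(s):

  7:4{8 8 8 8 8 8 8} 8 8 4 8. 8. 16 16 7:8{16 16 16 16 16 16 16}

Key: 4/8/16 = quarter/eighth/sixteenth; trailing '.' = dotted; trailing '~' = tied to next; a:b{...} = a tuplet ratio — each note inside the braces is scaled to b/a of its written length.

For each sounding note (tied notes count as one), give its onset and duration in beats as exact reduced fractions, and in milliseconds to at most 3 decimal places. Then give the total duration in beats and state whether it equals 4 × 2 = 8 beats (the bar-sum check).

1) 0.0ms=0b +107.817ms=2/7b
2) 107.817ms=2/7b +107.817ms=2/7b
3) 215.633ms=4/7b +107.817ms=2/7b
4) 323.45ms=6/7b +107.817ms=2/7b
5) 431.267ms=8/7b +107.817ms=2/7b
6) 539.084ms=10/7b +107.817ms=2/7b
7) 646.9ms=12/7b +107.817ms=2/7b
8) 754.717ms=2b +188.679ms=1/2b
9) 943.396ms=5/2b +188.679ms=1/2b
10) 1132.075ms=3b +377.358ms=1b
11) 1509.434ms=4b +283.019ms=3/4b
12) 1792.453ms=19/4b +283.019ms=3/4b
13) 2075.472ms=11/2b +94.34ms=1/4b
14) 2169.811ms=23/4b +94.34ms=1/4b
15) 2264.151ms=6b +107.817ms=2/7b
16) 2371.968ms=44/7b +107.817ms=2/7b
17) 2479.784ms=46/7b +107.817ms=2/7b
18) 2587.601ms=48/7b +107.817ms=2/7b
19) 2695.418ms=50/7b +107.817ms=2/7b
20) 2803.235ms=52/7b +107.817ms=2/7b
21) 2911.051ms=54/7b +107.817ms=2/7b
Σ=8b of 8 (159bpm 2/4) — PASS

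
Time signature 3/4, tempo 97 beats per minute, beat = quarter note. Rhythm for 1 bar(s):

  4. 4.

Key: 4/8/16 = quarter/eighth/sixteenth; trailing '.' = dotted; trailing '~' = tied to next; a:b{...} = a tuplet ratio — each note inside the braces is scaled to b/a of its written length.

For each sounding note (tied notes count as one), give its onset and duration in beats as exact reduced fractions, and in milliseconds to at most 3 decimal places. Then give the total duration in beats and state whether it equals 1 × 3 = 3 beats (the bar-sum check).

1) 0.0ms=0b +927.835ms=3/2b
2) 927.835ms=3/2b +927.835ms=3/2b
Σ=3b of 3 (97bpm 3/4) — PASS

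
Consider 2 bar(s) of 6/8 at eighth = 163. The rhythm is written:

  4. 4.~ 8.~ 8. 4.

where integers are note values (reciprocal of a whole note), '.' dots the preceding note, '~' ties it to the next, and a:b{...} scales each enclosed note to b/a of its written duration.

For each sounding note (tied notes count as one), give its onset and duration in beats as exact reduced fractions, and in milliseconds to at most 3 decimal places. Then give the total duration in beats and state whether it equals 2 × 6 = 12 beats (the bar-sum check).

1) 0.0ms=0b +1104.294ms=3b
2) 1104.294ms=3b +2208.589ms=6b
3) 3312.883ms=9b +1104.294ms=3b
Σ=12b of 12 (163bpm 6/8) — PASS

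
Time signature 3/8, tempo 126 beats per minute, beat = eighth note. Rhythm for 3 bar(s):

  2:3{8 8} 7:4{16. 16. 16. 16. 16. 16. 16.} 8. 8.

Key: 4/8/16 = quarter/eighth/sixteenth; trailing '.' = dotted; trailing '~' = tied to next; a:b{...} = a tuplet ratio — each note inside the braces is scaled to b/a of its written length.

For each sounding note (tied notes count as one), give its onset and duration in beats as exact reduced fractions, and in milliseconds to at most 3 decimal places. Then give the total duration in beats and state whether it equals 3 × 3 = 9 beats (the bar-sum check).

1) 0.0ms=0b +714.286ms=3/2b
2) 714.286ms=3/2b +714.286ms=3/2b
3) 1428.571ms=3b +204.082ms=3/7b
4) 1632.653ms=24/7b +204.082ms=3/7b
5) 1836.735ms=27/7b +204.082ms=3/7b
6) 2040.816ms=30/7b +204.082ms=3/7b
7) 2244.898ms=33/7b +204.082ms=3/7b
8) 2448.98ms=36/7b +204.082ms=3/7b
9) 2653.061ms=39/7b +204.082ms=3/7b
10) 2857.143ms=6b +714.286ms=3/2b
11) 3571.429ms=15/2b +714.286ms=3/2b
Σ=9b of 9 (126bpm 3/8) — PASS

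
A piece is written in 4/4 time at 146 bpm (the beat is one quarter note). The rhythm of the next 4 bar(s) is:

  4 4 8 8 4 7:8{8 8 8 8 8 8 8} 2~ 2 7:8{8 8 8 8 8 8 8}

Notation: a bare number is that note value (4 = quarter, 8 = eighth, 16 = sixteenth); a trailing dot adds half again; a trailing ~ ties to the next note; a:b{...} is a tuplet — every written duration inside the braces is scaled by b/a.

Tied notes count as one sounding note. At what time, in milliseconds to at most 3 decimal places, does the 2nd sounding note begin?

note 2 onset = 1b = 410.959ms

1. 0.0ms @ 0 + 410.959ms (1)
2. 410.959ms @ 1 + 410.959ms (1)
3. 821.918ms @ 2 + 205.479ms (1/2)
4. 1027.397ms @ 5/2 + 205.479ms (1/2)
5. 1232.877ms @ 3 + 410.959ms (1)
6. 1643.836ms @ 4 + 234.834ms (4/7)
7. 1878.669ms @ 32/7 + 234.834ms (4/7)
8. 2113.503ms @ 36/7 + 234.834ms (4/7)
9. 2348.337ms @ 40/7 + 234.834ms (4/7)
10. 2583.17ms @ 44/7 + 234.834ms (4/7)
11. 2818.004ms @ 48/7 + 234.834ms (4/7)
12. 3052.838ms @ 52/7 + 234.834ms (4/7)
13. 3287.671ms @ 8 + 1643.836ms (4)
14. 4931.507ms @ 12 + 234.834ms (4/7)
15. 5166.341ms @ 88/7 + 234.834ms (4/7)
16. 5401.174ms @ 92/7 + 234.834ms (4/7)
17. 5636.008ms @ 96/7 + 234.834ms (4/7)
18. 5870.841ms @ 100/7 + 234.834ms (4/7)
19. 6105.675ms @ 104/7 + 234.834ms (4/7)
20. 6340.509ms @ 108/7 + 234.834ms (4/7)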